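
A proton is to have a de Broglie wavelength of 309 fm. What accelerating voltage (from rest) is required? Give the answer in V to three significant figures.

p = h/λ = 6.626 × 10⁻³⁴ / 3.090 × 10⁻¹³ = 2.144 × 10⁻²¹ kg·m/s.
KE = p²/(2m) = 1.374 × 10⁻¹⁵ J.
V = KE/e = 1.374 × 10⁻¹⁵ / (1.602 × 10⁻¹⁹) = 8580 V.

V = 8580 V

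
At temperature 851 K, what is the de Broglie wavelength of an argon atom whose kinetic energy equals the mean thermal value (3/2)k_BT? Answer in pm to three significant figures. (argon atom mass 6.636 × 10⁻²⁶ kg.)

KE = (3/2)k_BT = 1.5 × 1.381 × 10⁻²³ × 851 = 1.763 × 10⁻²⁰ J.
p = √(2mKE) = √(2 × 6.636 × 10⁻²⁶ × 1.763 × 10⁻²⁰) = 4.837 × 10⁻²³ kg·m/s.
λ = h/p = 1.37 × 10⁻¹¹ m = 13.7 pm.

λ = 13.7 pm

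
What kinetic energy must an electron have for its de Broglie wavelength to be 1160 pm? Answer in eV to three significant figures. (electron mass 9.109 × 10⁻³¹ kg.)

KE = 1.12 eV

p = h/λ = 6.626 × 10⁻³⁴ / 1.160 × 10⁻⁹ = 5.712 × 10⁻²⁵ kg·m/s.
KE = p²/(2m) = (5.712 × 10⁻²⁵)² / (2 × 9.109 × 10⁻³¹) = 1.791 × 10⁻¹⁹ J = 1.12 eV.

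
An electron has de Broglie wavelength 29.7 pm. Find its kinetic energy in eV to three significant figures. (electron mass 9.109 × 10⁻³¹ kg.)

p = h/λ = 6.626 × 10⁻³⁴ / 2.970 × 10⁻¹¹ = 2.231 × 10⁻²³ kg·m/s.
KE = p²/(2m) = (2.231 × 10⁻²³)² / (2 × 9.109 × 10⁻³¹) = 2.732 × 10⁻¹⁶ J = 1710 eV.

KE = 1710 eV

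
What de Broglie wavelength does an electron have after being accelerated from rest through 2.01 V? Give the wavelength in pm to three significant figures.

KE = eV = 1.602 × 10⁻¹⁹ × 2.010 = 3.220 × 10⁻¹⁹ J.
p = √(2mKE) = √(2 × 9.109 × 10⁻³¹ × 3.220 × 10⁻¹⁹) = 7.659 × 10⁻²⁵ kg·m/s.
λ = h/p = 6.626 × 10⁻³⁴ / 7.659 × 10⁻²⁵ = 8.65 × 10⁻¹⁰ m = 865 pm.

λ = 865 pm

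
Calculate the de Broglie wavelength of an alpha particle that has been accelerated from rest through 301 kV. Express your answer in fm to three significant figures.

λ = 18.5 fm

KE = 2eV = 2 × 1.602 × 10⁻¹⁹ × 3.010 × 10⁵ = 9.644 × 10⁻¹⁴ J.
p = √(2mKE) = √(2 × 6.645 × 10⁻²⁷ × 9.644 × 10⁻¹⁴) = 3.580 × 10⁻²⁰ kg·m/s.
λ = h/p = 6.626 × 10⁻³⁴ / 3.580 × 10⁻²⁰ = 1.85 × 10⁻¹⁴ m = 18.5 fm.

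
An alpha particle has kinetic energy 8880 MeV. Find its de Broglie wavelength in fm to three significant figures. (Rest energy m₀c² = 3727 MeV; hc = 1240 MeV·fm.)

λ = 0.103 fm

Total energy E = KE + m₀c² = 8880 + 3727 = 12607 MeV.
(pc)² = E² − (m₀c²)² = (12607)² − (3727)² = 1.450 × 10⁸ MeV², so pc = 1.204 × 10⁴ MeV.
λ = hc/(pc) = 1240 MeV·fm / 1.204 × 10⁴ MeV = 0.103 fm.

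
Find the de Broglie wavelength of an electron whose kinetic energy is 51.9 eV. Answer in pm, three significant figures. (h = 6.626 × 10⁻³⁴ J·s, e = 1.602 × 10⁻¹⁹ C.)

KE = 51.9 eV = 8.314 × 10⁻¹⁸ J.
p = √(2mKE) = √(2 × 9.109 × 10⁻³¹ × 8.314 × 10⁻¹⁸) = 3.892 × 10⁻²⁴ kg·m/s.
λ = h/p = 6.626 × 10⁻³⁴ / 3.892 × 10⁻²⁴ = 1.70 × 10⁻¹⁰ m = 170 pm.

λ = 170 pm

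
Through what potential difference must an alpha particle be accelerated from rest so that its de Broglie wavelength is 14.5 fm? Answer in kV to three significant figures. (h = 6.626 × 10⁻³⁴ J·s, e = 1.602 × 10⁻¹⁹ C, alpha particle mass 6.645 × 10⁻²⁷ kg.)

V = 490 kV

p = h/λ = 6.626 × 10⁻³⁴ / 1.450 × 10⁻¹⁴ = 4.570 × 10⁻²⁰ kg·m/s.
KE = p²/(2m) = 1.571 × 10⁻¹³ J.
V = KE/2e = 1.571 × 10⁻¹³ / (2 × 1.602 × 10⁻¹⁹) = 490 kV.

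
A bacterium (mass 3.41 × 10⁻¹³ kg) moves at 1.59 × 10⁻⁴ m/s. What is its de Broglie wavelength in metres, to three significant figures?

p = mv = 3.41 × 10⁻¹³ × 1.59 × 10⁻⁴ = 5.422 × 10⁻¹⁷ kg·m/s.
λ = h/p = 6.626 × 10⁻³⁴ / 5.422 × 10⁻¹⁷ = 1.22 × 10⁻¹⁷ m.

λ = 1.22 × 10⁻¹⁷ m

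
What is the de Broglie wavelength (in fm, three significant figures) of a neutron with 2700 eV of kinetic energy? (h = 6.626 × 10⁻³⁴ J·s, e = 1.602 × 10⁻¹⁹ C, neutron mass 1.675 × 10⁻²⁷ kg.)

KE = 2700 eV = 4.325 × 10⁻¹⁶ J.
p = √(2mKE) = √(2 × 1.675 × 10⁻²⁷ × 4.325 × 10⁻¹⁶) = 1.204 × 10⁻²¹ kg·m/s.
λ = h/p = 6.626 × 10⁻³⁴ / 1.204 × 10⁻²¹ = 5.50 × 10⁻¹³ m = 550 fm.

λ = 550 fm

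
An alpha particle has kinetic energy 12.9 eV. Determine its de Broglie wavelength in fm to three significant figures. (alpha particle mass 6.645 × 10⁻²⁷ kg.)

λ = 4000 fm

KE = 12.9 eV = 2.067 × 10⁻¹⁸ J.
p = √(2mKE) = √(2 × 6.645 × 10⁻²⁷ × 2.067 × 10⁻¹⁸) = 1.657 × 10⁻²² kg·m/s.
λ = h/p = 6.626 × 10⁻³⁴ / 1.657 × 10⁻²² = 4.00 × 10⁻¹² m = 4000 fm.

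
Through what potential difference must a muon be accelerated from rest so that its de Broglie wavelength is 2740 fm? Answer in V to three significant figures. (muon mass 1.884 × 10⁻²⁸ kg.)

V = 969 V

p = h/λ = 6.626 × 10⁻³⁴ / 2.740 × 10⁻¹² = 2.418 × 10⁻²² kg·m/s.
KE = p²/(2m) = 1.552 × 10⁻¹⁶ J.
V = KE/e = 1.552 × 10⁻¹⁶ / (1.602 × 10⁻¹⁹) = 969 V.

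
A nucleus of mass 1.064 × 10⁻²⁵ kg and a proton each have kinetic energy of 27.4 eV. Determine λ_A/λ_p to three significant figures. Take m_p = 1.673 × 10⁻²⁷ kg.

At fixed KE, p = √(2mKE) so λ = h/p ∝ 1/√m.
λ_A/λ_p = √(m_p/m_A) = √(1.673 × 10⁻²⁷/1.064 × 10⁻²⁵) = √(0.01572) = 0.125.

λ_A/λ_p = 0.125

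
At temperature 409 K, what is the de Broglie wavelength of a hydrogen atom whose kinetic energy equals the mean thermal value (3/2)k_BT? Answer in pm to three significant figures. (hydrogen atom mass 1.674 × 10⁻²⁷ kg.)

KE = (3/2)k_BT = 1.5 × 1.381 × 10⁻²³ × 409 = 8.472 × 10⁻²¹ J.
p = √(2mKE) = √(2 × 1.674 × 10⁻²⁷ × 8.472 × 10⁻²¹) = 5.326 × 10⁻²⁴ kg·m/s.
λ = h/p = 1.24 × 10⁻¹⁰ m = 124 pm.

λ = 124 pm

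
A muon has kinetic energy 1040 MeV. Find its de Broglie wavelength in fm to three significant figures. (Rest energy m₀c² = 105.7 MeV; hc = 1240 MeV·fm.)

λ = 1.09 fm

Total energy E = KE + m₀c² = 1040 + 105.7 = 1145.7 MeV.
(pc)² = E² − (m₀c²)² = (1145.7)² − (105.7)² = 1.301 × 10⁶ MeV², so pc = 1141 MeV.
λ = hc/(pc) = 1240 MeV·fm / 1141 MeV = 1.09 fm.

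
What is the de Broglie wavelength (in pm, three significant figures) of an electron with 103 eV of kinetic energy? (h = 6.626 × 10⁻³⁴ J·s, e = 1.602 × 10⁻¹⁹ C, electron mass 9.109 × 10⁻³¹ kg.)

λ = 121 pm

KE = 103 eV = 1.650 × 10⁻¹⁷ J.
p = √(2mKE) = √(2 × 9.109 × 10⁻³¹ × 1.650 × 10⁻¹⁷) = 5.483 × 10⁻²⁴ kg·m/s.
λ = h/p = 6.626 × 10⁻³⁴ / 5.483 × 10⁻²⁴ = 1.21 × 10⁻¹⁰ m = 121 pm.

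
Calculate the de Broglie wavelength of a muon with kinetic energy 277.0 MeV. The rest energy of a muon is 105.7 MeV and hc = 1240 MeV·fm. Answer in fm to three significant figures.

λ = 3.37 fm

Total energy E = KE + m₀c² = 277.0 + 105.7 = 382.7 MeV.
(pc)² = E² − (m₀c²)² = (382.7)² − (105.7)² = 1.353 × 10⁵ MeV², so pc = 367.8 MeV.
λ = hc/(pc) = 1240 MeV·fm / 367.8 MeV = 3.37 fm.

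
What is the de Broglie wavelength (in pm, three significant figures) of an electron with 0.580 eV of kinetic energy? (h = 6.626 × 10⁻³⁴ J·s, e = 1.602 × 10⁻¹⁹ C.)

λ = 1610 pm

KE = 0.580 eV = 9.292 × 10⁻²⁰ J.
p = √(2mKE) = √(2 × 9.109 × 10⁻³¹ × 9.292 × 10⁻²⁰) = 4.114 × 10⁻²⁵ kg·m/s.
λ = h/p = 6.626 × 10⁻³⁴ / 4.114 × 10⁻²⁵ = 1.61 × 10⁻⁹ m = 1610 pm.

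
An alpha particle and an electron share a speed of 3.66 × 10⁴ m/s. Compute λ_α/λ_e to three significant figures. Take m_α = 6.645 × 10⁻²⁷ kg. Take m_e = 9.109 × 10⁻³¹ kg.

λ_α/λ_e = 1.37 × 10⁻⁴

At fixed v, p = mv so λ = h/(mv) ∝ 1/m.
λ_α/λ_e = m_e/m_α = 9.109 × 10⁻³¹/6.645 × 10⁻²⁷ = 1.37 × 10⁻⁴.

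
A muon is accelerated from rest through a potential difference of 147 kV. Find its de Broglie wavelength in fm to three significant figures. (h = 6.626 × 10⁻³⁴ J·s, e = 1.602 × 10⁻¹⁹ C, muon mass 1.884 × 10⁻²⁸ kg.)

λ = 222 fm

KE = eV = 1.602 × 10⁻¹⁹ × 1.470 × 10⁵ = 2.355 × 10⁻¹⁴ J.
p = √(2mKE) = √(2 × 1.884 × 10⁻²⁸ × 2.355 × 10⁻¹⁴) = 2.979 × 10⁻²¹ kg·m/s.
λ = h/p = 6.626 × 10⁻³⁴ / 2.979 × 10⁻²¹ = 2.22 × 10⁻¹³ m = 222 fm.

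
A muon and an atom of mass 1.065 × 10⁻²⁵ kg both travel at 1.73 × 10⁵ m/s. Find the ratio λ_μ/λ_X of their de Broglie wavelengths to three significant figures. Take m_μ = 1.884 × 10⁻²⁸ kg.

λ_μ/λ_X = 565

At fixed v, p = mv so λ = h/(mv) ∝ 1/m.
λ_μ/λ_X = m_X/m_μ = 1.065 × 10⁻²⁵/1.884 × 10⁻²⁸ = 565.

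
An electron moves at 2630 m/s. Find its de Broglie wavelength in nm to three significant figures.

λ = 277 nm

p = mv = 9.109 × 10⁻³¹ × 2630 = 2.396 × 10⁻²⁷ kg·m/s.
λ = h/p = 6.626 × 10⁻³⁴ / 2.396 × 10⁻²⁷ = 2.77 × 10⁻⁷ m = 277 nm.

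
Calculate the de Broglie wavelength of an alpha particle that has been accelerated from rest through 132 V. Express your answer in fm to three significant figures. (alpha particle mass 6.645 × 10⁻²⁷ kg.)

λ = 884 fm

KE = 2eV = 2 × 1.602 × 10⁻¹⁹ × 132.0 = 4.229 × 10⁻¹⁷ J.
p = √(2mKE) = √(2 × 6.645 × 10⁻²⁷ × 4.229 × 10⁻¹⁷) = 7.497 × 10⁻²² kg·m/s.
λ = h/p = 6.626 × 10⁻³⁴ / 7.497 × 10⁻²² = 8.84 × 10⁻¹³ m = 884 fm.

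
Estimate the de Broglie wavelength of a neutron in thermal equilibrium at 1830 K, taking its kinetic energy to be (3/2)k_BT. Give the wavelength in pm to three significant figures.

λ = 58.8 pm

KE = (3/2)k_BT = 1.5 × 1.381 × 10⁻²³ × 1830 = 3.791 × 10⁻²⁰ J.
p = √(2mKE) = √(2 × 1.675 × 10⁻²⁷ × 3.791 × 10⁻²⁰) = 1.127 × 10⁻²³ kg·m/s.
λ = h/p = 5.88 × 10⁻¹¹ m = 58.8 pm.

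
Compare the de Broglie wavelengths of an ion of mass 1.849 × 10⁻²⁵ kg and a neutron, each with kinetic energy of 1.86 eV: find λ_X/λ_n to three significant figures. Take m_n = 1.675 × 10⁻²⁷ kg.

λ_X/λ_n = 0.0952

At fixed KE, p = √(2mKE) so λ = h/p ∝ 1/√m.
λ_X/λ_n = √(m_n/m_X) = √(1.675 × 10⁻²⁷/1.849 × 10⁻²⁵) = √(9.059 × 10⁻³) = 0.0952.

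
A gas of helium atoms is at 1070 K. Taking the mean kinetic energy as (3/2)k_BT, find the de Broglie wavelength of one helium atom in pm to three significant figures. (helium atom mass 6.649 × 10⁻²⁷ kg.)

KE = (3/2)k_BT = 1.5 × 1.381 × 10⁻²³ × 1070 = 2.217 × 10⁻²⁰ J.
p = √(2mKE) = √(2 × 6.649 × 10⁻²⁷ × 2.217 × 10⁻²⁰) = 1.717 × 10⁻²³ kg·m/s.
λ = h/p = 3.86 × 10⁻¹¹ m = 38.6 pm.

λ = 38.6 pm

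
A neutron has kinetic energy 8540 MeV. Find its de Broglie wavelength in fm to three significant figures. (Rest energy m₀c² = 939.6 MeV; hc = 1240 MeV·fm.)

Total energy E = KE + m₀c² = 8540 + 939.6 = 9479.6 MeV.
(pc)² = E² − (m₀c²)² = (9479.6)² − (939.6)² = 8.898 × 10⁷ MeV², so pc = 9433 MeV.
λ = hc/(pc) = 1240 MeV·fm / 9433 MeV = 0.131 fm.

λ = 0.131 fm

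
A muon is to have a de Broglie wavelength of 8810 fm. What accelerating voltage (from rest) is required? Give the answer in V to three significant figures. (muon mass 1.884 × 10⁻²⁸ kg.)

V = 93.7 V

p = h/λ = 6.626 × 10⁻³⁴ / 8.810 × 10⁻¹² = 7.521 × 10⁻²³ kg·m/s.
KE = p²/(2m) = 1.501 × 10⁻¹⁷ J.
V = KE/e = 1.501 × 10⁻¹⁷ / (1.602 × 10⁻¹⁹) = 93.7 V.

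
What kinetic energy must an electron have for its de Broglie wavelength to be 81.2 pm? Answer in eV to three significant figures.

KE = 228 eV

p = h/λ = 6.626 × 10⁻³⁴ / 8.120 × 10⁻¹¹ = 8.160 × 10⁻²⁴ kg·m/s.
KE = p²/(2m) = (8.160 × 10⁻²⁴)² / (2 × 9.109 × 10⁻³¹) = 3.655 × 10⁻¹⁷ J = 228 eV.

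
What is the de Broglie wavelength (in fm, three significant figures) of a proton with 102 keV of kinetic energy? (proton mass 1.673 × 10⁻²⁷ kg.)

λ = 89.6 fm

KE = 102 keV = 1.634 × 10⁻¹⁴ J.
p = √(2mKE) = √(2 × 1.673 × 10⁻²⁷ × 1.634 × 10⁻¹⁴) = 7.394 × 10⁻²¹ kg·m/s.
λ = h/p = 6.626 × 10⁻³⁴ / 7.394 × 10⁻²¹ = 8.96 × 10⁻¹⁴ m = 89.6 fm.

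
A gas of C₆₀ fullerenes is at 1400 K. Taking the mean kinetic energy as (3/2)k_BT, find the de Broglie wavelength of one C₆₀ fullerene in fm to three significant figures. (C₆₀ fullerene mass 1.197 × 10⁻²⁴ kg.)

KE = (3/2)k_BT = 1.5 × 1.381 × 10⁻²³ × 1400 = 2.900 × 10⁻²⁰ J.
p = √(2mKE) = √(2 × 1.197 × 10⁻²⁴ × 2.900 × 10⁻²⁰) = 2.635 × 10⁻²² kg·m/s.
λ = h/p = 2.51 × 10⁻¹² m = 2510 fm.

λ = 2510 fm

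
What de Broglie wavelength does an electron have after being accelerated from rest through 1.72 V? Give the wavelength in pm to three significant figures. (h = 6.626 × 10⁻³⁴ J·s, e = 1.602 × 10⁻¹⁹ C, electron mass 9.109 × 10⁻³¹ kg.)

λ = 935 pm

KE = eV = 1.602 × 10⁻¹⁹ × 1.720 = 2.755 × 10⁻¹⁹ J.
p = √(2mKE) = √(2 × 9.109 × 10⁻³¹ × 2.755 × 10⁻¹⁹) = 7.085 × 10⁻²⁵ kg·m/s.
λ = h/p = 6.626 × 10⁻³⁴ / 7.085 × 10⁻²⁵ = 9.35 × 10⁻¹⁰ m = 935 pm.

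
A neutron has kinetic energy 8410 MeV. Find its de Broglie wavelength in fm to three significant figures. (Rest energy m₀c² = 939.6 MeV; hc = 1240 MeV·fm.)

λ = 0.133 fm

Total energy E = KE + m₀c² = 8410 + 939.6 = 9349.6 MeV.
(pc)² = E² − (m₀c²)² = (9349.6)² − (939.6)² = 8.653 × 10⁷ MeV², so pc = 9302 MeV.
λ = hc/(pc) = 1240 MeV·fm / 9302 MeV = 0.133 fm.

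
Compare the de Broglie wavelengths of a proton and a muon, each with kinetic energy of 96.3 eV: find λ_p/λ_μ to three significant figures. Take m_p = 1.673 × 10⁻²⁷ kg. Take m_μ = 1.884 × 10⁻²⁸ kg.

λ_p/λ_μ = 0.336

At fixed KE, p = √(2mKE) so λ = h/p ∝ 1/√m.
λ_p/λ_μ = √(m_μ/m_p) = √(1.884 × 10⁻²⁸/1.673 × 10⁻²⁷) = √(0.1126) = 0.336.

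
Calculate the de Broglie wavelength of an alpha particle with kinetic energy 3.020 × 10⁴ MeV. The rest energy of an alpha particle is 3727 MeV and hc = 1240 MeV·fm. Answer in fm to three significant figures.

Total energy E = KE + m₀c² = 3.020 × 10⁴ + 3727 = 33927 MeV.
(pc)² = E² − (m₀c²)² = (33927)² − (3727)² = 1.137 × 10⁹ MeV², so pc = 3.372 × 10⁴ MeV.
λ = hc/(pc) = 1240 MeV·fm / 3.372 × 10⁴ MeV = 0.0368 fm.

λ = 0.0368 fm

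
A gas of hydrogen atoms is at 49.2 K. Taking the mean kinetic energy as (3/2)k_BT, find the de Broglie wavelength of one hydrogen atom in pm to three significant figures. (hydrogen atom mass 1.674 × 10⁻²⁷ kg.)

λ = 359 pm

KE = (3/2)k_BT = 1.5 × 1.381 × 10⁻²³ × 49.2 = 1.019 × 10⁻²¹ J.
p = √(2mKE) = √(2 × 1.674 × 10⁻²⁷ × 1.019 × 10⁻²¹) = 1.847 × 10⁻²⁴ kg·m/s.
λ = h/p = 3.59 × 10⁻¹⁰ m = 359 pm.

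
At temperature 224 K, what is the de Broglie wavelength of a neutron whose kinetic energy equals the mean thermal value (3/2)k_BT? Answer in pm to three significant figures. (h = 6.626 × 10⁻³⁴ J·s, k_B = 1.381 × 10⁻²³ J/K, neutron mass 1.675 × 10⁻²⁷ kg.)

KE = (3/2)k_BT = 1.5 × 1.381 × 10⁻²³ × 224 = 4.640 × 10⁻²¹ J.
p = √(2mKE) = √(2 × 1.675 × 10⁻²⁷ × 4.640 × 10⁻²¹) = 3.943 × 10⁻²⁴ kg·m/s.
λ = h/p = 1.68 × 10⁻¹⁰ m = 168 pm.

λ = 168 pm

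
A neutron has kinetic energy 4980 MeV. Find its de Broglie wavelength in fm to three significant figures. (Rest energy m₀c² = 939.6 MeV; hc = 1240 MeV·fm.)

λ = 0.212 fm

Total energy E = KE + m₀c² = 4980 + 939.6 = 5919.6 MeV.
(pc)² = E² − (m₀c²)² = (5919.6)² − (939.6)² = 3.416 × 10⁷ MeV², so pc = 5845 MeV.
λ = hc/(pc) = 1240 MeV·fm / 5845 MeV = 0.212 fm.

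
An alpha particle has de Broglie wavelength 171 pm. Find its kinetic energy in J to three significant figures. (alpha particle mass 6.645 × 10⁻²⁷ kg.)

KE = 1.13 × 10⁻²¹ J

p = h/λ = 6.626 × 10⁻³⁴ / 1.710 × 10⁻¹⁰ = 3.875 × 10⁻²⁴ kg·m/s.
KE = p²/(2m) = (3.875 × 10⁻²⁴)² / (2 × 6.645 × 10⁻²⁷) = 1.130 × 10⁻²¹ J = 1.13 × 10⁻²¹ J.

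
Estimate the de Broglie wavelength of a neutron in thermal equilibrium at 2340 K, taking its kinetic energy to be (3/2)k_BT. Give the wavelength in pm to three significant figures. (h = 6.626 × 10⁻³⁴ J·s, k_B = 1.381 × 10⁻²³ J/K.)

λ = 52.0 pm

KE = (3/2)k_BT = 1.5 × 1.381 × 10⁻²³ × 2340 = 4.847 × 10⁻²⁰ J.
p = √(2mKE) = √(2 × 1.675 × 10⁻²⁷ × 4.847 × 10⁻²⁰) = 1.274 × 10⁻²³ kg·m/s.
λ = h/p = 5.20 × 10⁻¹¹ m = 52.0 pm.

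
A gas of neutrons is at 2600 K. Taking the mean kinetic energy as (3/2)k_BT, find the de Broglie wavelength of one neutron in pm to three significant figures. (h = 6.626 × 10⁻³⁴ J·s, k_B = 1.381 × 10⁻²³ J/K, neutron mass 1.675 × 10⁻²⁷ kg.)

λ = 49.3 pm

KE = (3/2)k_BT = 1.5 × 1.381 × 10⁻²³ × 2600 = 5.386 × 10⁻²⁰ J.
p = √(2mKE) = √(2 × 1.675 × 10⁻²⁷ × 5.386 × 10⁻²⁰) = 1.343 × 10⁻²³ kg·m/s.
λ = h/p = 4.93 × 10⁻¹¹ m = 49.3 pm.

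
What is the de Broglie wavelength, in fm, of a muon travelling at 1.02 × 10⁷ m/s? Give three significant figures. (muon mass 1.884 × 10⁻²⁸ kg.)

λ = 345 fm

p = mv = 1.884 × 10⁻²⁸ × 1.02 × 10⁷ = 1.922 × 10⁻²¹ kg·m/s.
λ = h/p = 6.626 × 10⁻³⁴ / 1.922 × 10⁻²¹ = 3.45 × 10⁻¹³ m = 345 fm.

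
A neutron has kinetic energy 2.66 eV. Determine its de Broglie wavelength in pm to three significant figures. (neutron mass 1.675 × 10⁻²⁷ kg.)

KE = 2.66 eV = 4.261 × 10⁻¹⁹ J.
p = √(2mKE) = √(2 × 1.675 × 10⁻²⁷ × 4.261 × 10⁻¹⁹) = 3.778 × 10⁻²³ kg·m/s.
λ = h/p = 6.626 × 10⁻³⁴ / 3.778 × 10⁻²³ = 1.75 × 10⁻¹¹ m = 17.5 pm.

λ = 17.5 pm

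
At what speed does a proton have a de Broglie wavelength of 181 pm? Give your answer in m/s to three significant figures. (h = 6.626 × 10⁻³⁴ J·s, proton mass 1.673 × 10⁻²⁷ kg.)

p = h/λ = 6.626 × 10⁻³⁴ / 1.810 × 10⁻¹⁰ = 3.661 × 10⁻²⁴ kg·m/s.
v = p/m = 3.661 × 10⁻²⁴ / 1.673 × 10⁻²⁷ = 2.19 × 10³ m/s = 2190 m/s.

v = 2190 m/s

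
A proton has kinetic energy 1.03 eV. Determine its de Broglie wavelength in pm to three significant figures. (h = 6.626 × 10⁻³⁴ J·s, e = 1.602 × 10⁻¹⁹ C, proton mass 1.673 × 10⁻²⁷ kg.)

λ = 28.2 pm

KE = 1.03 eV = 1.650 × 10⁻¹⁹ J.
p = √(2mKE) = √(2 × 1.673 × 10⁻²⁷ × 1.650 × 10⁻¹⁹) = 2.350 × 10⁻²³ kg·m/s.
λ = h/p = 6.626 × 10⁻³⁴ / 2.350 × 10⁻²³ = 2.82 × 10⁻¹¹ m = 28.2 pm.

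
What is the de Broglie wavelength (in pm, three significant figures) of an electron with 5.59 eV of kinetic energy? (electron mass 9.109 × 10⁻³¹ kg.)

λ = 519 pm

KE = 5.59 eV = 8.955 × 10⁻¹⁹ J.
p = √(2mKE) = √(2 × 9.109 × 10⁻³¹ × 8.955 × 10⁻¹⁹) = 1.277 × 10⁻²⁴ kg·m/s.
λ = h/p = 6.626 × 10⁻³⁴ / 1.277 × 10⁻²⁴ = 5.19 × 10⁻¹⁰ m = 519 pm.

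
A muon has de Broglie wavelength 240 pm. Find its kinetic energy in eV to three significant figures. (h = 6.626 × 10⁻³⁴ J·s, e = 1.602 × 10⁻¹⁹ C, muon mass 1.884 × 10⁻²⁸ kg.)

p = h/λ = 6.626 × 10⁻³⁴ / 2.400 × 10⁻¹⁰ = 2.761 × 10⁻²⁴ kg·m/s.
KE = p²/(2m) = (2.761 × 10⁻²⁴)² / (2 × 1.884 × 10⁻²⁸) = 2.023 × 10⁻²⁰ J = 0.126 eV.

KE = 0.126 eV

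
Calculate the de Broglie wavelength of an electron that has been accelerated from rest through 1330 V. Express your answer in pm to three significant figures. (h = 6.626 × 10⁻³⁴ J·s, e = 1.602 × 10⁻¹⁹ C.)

λ = 33.6 pm

KE = eV = 1.602 × 10⁻¹⁹ × 1330 = 2.131 × 10⁻¹⁶ J.
p = √(2mKE) = √(2 × 9.109 × 10⁻³¹ × 2.131 × 10⁻¹⁶) = 1.970 × 10⁻²³ kg·m/s.
λ = h/p = 6.626 × 10⁻³⁴ / 1.970 × 10⁻²³ = 3.36 × 10⁻¹¹ m = 33.6 pm.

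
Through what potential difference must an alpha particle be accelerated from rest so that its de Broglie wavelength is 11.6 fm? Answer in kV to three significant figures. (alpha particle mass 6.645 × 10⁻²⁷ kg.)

p = h/λ = 6.626 × 10⁻³⁴ / 1.160 × 10⁻¹⁴ = 5.712 × 10⁻²⁰ kg·m/s.
KE = p²/(2m) = 2.455 × 10⁻¹³ J.
V = KE/2e = 2.455 × 10⁻¹³ / (2 × 1.602 × 10⁻¹⁹) = 766 kV.

V = 766 kV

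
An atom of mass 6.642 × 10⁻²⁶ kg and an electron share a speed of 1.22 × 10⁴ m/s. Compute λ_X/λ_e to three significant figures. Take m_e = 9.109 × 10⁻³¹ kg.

At fixed v, p = mv so λ = h/(mv) ∝ 1/m.
λ_X/λ_e = m_e/m_X = 9.109 × 10⁻³¹/6.642 × 10⁻²⁶ = 1.37 × 10⁻⁵.

λ_X/λ_e = 1.37 × 10⁻⁵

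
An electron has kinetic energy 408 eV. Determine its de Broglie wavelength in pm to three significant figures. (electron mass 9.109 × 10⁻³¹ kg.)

λ = 60.7 pm

KE = 408 eV = 6.536 × 10⁻¹⁷ J.
p = √(2mKE) = √(2 × 9.109 × 10⁻³¹ × 6.536 × 10⁻¹⁷) = 1.091 × 10⁻²³ kg·m/s.
λ = h/p = 6.626 × 10⁻³⁴ / 1.091 × 10⁻²³ = 6.07 × 10⁻¹¹ m = 60.7 pm.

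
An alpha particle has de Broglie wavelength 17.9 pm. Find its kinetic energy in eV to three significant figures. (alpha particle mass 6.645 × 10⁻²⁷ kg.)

KE = 0.644 eV

p = h/λ = 6.626 × 10⁻³⁴ / 1.790 × 10⁻¹¹ = 3.702 × 10⁻²³ kg·m/s.
KE = p²/(2m) = (3.702 × 10⁻²³)² / (2 × 6.645 × 10⁻²⁷) = 1.031 × 10⁻¹⁹ J = 0.644 eV.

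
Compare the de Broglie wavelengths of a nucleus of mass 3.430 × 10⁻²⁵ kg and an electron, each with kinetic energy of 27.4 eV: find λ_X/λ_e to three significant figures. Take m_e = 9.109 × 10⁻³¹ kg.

At fixed KE, p = √(2mKE) so λ = h/p ∝ 1/√m.
λ_X/λ_e = √(m_e/m_X) = √(9.109 × 10⁻³¹/3.430 × 10⁻²⁵) = √(2.656 × 10⁻⁶) = 1.63 × 10⁻³.

λ_X/λ_e = 1.63 × 10⁻³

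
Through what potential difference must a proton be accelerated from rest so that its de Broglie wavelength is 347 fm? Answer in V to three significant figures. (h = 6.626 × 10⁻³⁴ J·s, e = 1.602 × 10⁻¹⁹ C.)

V = 6800 V

p = h/λ = 6.626 × 10⁻³⁴ / 3.470 × 10⁻¹³ = 1.910 × 10⁻²¹ kg·m/s.
KE = p²/(2m) = 1.090 × 10⁻¹⁵ J.
V = KE/e = 1.090 × 10⁻¹⁵ / (1.602 × 10⁻¹⁹) = 6800 V.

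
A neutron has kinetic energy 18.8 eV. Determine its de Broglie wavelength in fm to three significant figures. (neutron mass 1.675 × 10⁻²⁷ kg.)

KE = 18.8 eV = 3.012 × 10⁻¹⁸ J.
p = √(2mKE) = √(2 × 1.675 × 10⁻²⁷ × 3.012 × 10⁻¹⁸) = 1.004 × 10⁻²² kg·m/s.
λ = h/p = 6.626 × 10⁻³⁴ / 1.004 × 10⁻²² = 6.60 × 10⁻¹² m = 6600 fm.

λ = 6600 fm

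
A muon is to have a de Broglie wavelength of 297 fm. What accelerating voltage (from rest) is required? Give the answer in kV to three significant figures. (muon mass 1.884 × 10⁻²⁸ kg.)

V = 82.5 kV

p = h/λ = 6.626 × 10⁻³⁴ / 2.970 × 10⁻¹³ = 2.231 × 10⁻²¹ kg·m/s.
KE = p²/(2m) = 1.321 × 10⁻¹⁴ J.
V = KE/e = 1.321 × 10⁻¹⁴ / (1.602 × 10⁻¹⁹) = 82.5 kV.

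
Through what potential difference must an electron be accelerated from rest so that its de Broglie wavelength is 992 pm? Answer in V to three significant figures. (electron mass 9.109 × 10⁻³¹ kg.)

V = 1.53 V

p = h/λ = 6.626 × 10⁻³⁴ / 9.920 × 10⁻¹⁰ = 6.679 × 10⁻²⁵ kg·m/s.
KE = p²/(2m) = 2.449 × 10⁻¹⁹ J.
V = KE/e = 2.449 × 10⁻¹⁹ / (1.602 × 10⁻¹⁹) = 1.53 V.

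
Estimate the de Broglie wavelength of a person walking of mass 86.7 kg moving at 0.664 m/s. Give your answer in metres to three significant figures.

p = mv = 86.7 × 0.664 = 5.757 × 10¹ kg·m/s.
λ = h/p = 6.626 × 10⁻³⁴ / 5.757 × 10¹ = 1.15 × 10⁻³⁵ m.

λ = 1.15 × 10⁻³⁵ m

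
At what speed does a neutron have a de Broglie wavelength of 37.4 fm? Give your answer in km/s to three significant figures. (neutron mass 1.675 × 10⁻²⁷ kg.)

v = 1.06 × 10⁴ km/s

p = h/λ = 6.626 × 10⁻³⁴ / 3.740 × 10⁻¹⁴ = 1.772 × 10⁻²⁰ kg·m/s.
v = p/m = 1.772 × 10⁻²⁰ / 1.675 × 10⁻²⁷ = 1.06 × 10⁷ m/s = 1.06 × 10⁴ km/s.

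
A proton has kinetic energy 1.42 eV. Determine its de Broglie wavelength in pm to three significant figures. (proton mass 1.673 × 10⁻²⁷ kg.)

KE = 1.42 eV = 2.275 × 10⁻¹⁹ J.
p = √(2mKE) = √(2 × 1.673 × 10⁻²⁷ × 2.275 × 10⁻¹⁹) = 2.759 × 10⁻²³ kg·m/s.
λ = h/p = 6.626 × 10⁻³⁴ / 2.759 × 10⁻²³ = 2.40 × 10⁻¹¹ m = 24.0 pm.

λ = 24.0 pm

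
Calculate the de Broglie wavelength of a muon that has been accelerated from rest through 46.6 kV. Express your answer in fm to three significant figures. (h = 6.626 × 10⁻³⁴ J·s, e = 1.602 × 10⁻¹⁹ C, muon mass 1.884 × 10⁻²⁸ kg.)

KE = eV = 1.602 × 10⁻¹⁹ × 4.660 × 10⁴ = 7.465 × 10⁻¹⁵ J.
p = √(2mKE) = √(2 × 1.884 × 10⁻²⁸ × 7.465 × 10⁻¹⁵) = 1.677 × 10⁻²¹ kg·m/s.
λ = h/p = 6.626 × 10⁻³⁴ / 1.677 × 10⁻²¹ = 3.95 × 10⁻¹³ m = 395 fm.

λ = 395 fm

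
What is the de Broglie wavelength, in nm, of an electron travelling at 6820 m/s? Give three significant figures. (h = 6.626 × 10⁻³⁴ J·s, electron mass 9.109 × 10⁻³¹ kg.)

p = mv = 9.109 × 10⁻³¹ × 6820 = 6.212 × 10⁻²⁷ kg·m/s.
λ = h/p = 6.626 × 10⁻³⁴ / 6.212 × 10⁻²⁷ = 1.07 × 10⁻⁷ m = 107 nm.

λ = 107 nm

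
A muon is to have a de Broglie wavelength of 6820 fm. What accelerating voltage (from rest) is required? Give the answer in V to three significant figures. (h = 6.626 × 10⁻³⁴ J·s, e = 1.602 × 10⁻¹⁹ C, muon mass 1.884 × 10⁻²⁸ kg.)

p = h/λ = 6.626 × 10⁻³⁴ / 6.820 × 10⁻¹² = 9.716 × 10⁻²³ kg·m/s.
KE = p²/(2m) = 2.505 × 10⁻¹⁷ J.
V = KE/e = 2.505 × 10⁻¹⁷ / (1.602 × 10⁻¹⁹) = 156 V.

V = 156 V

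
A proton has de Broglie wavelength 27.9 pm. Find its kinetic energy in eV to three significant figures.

KE = 1.05 eV

p = h/λ = 6.626 × 10⁻³⁴ / 2.790 × 10⁻¹¹ = 2.375 × 10⁻²³ kg·m/s.
KE = p²/(2m) = (2.375 × 10⁻²³)² / (2 × 1.673 × 10⁻²⁷) = 1.686 × 10⁻¹⁹ J = 1.05 eV.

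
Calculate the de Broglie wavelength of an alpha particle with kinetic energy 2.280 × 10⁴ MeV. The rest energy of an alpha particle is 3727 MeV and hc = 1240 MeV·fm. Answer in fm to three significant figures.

λ = 0.0472 fm

Total energy E = KE + m₀c² = 2.280 × 10⁴ + 3727 = 26527 MeV.
(pc)² = E² − (m₀c²)² = (26527)² − (3727)² = 6.898 × 10⁸ MeV², so pc = 2.626 × 10⁴ MeV.
λ = hc/(pc) = 1240 MeV·fm / 2.626 × 10⁴ MeV = 0.0472 fm.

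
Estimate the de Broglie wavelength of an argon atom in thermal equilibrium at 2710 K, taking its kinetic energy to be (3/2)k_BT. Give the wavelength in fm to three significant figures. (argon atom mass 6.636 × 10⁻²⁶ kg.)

λ = 7680 fm

KE = (3/2)k_BT = 1.5 × 1.381 × 10⁻²³ × 2710 = 5.614 × 10⁻²⁰ J.
p = √(2mKE) = √(2 × 6.636 × 10⁻²⁶ × 5.614 × 10⁻²⁰) = 8.632 × 10⁻²³ kg·m/s.
λ = h/p = 7.68 × 10⁻¹² m = 7680 fm.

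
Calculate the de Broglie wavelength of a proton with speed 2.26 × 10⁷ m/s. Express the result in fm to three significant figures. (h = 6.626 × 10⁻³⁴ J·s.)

p = mv = 1.673 × 10⁻²⁷ × 2.26 × 10⁷ = 3.781 × 10⁻²⁰ kg·m/s.
λ = h/p = 6.626 × 10⁻³⁴ / 3.781 × 10⁻²⁰ = 1.75 × 10⁻¹⁴ m = 17.5 fm.

λ = 17.5 fm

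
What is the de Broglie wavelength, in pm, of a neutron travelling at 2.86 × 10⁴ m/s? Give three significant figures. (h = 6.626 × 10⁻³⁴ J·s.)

λ = 13.8 pm

p = mv = 1.675 × 10⁻²⁷ × 2.86 × 10⁴ = 4.790 × 10⁻²³ kg·m/s.
λ = h/p = 6.626 × 10⁻³⁴ / 4.790 × 10⁻²³ = 1.38 × 10⁻¹¹ m = 13.8 pm.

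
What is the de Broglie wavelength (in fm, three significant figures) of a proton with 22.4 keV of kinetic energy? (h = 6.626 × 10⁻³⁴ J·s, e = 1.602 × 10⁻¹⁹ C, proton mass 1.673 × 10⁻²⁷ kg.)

λ = 191 fm

KE = 22.4 keV = 3.588 × 10⁻¹⁵ J.
p = √(2mKE) = √(2 × 1.673 × 10⁻²⁷ × 3.588 × 10⁻¹⁵) = 3.465 × 10⁻²¹ kg·m/s.
λ = h/p = 6.626 × 10⁻³⁴ / 3.465 × 10⁻²¹ = 1.91 × 10⁻¹³ m = 191 fm.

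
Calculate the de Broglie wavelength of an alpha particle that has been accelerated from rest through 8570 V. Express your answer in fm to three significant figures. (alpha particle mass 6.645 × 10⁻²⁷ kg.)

λ = 110 fm

KE = 2eV = 2 × 1.602 × 10⁻¹⁹ × 8570 = 2.746 × 10⁻¹⁵ J.
p = √(2mKE) = √(2 × 6.645 × 10⁻²⁷ × 2.746 × 10⁻¹⁵) = 6.041 × 10⁻²¹ kg·m/s.
λ = h/p = 6.626 × 10⁻³⁴ / 6.041 × 10⁻²¹ = 1.10 × 10⁻¹³ m = 110 fm.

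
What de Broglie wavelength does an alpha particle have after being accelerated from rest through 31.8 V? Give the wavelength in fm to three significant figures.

λ = 1800 fm

KE = 2eV = 2 × 1.602 × 10⁻¹⁹ × 31.80 = 1.019 × 10⁻¹⁷ J.
p = √(2mKE) = √(2 × 6.645 × 10⁻²⁷ × 1.019 × 10⁻¹⁷) = 3.680 × 10⁻²² kg·m/s.
λ = h/p = 6.626 × 10⁻³⁴ / 3.680 × 10⁻²² = 1.80 × 10⁻¹² m = 1800 fm.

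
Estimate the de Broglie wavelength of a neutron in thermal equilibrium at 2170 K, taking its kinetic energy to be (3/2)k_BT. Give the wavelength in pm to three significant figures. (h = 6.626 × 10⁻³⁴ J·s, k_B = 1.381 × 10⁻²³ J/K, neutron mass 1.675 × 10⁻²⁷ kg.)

KE = (3/2)k_BT = 1.5 × 1.381 × 10⁻²³ × 2170 = 4.495 × 10⁻²⁰ J.
p = √(2mKE) = √(2 × 1.675 × 10⁻²⁷ × 4.495 × 10⁻²⁰) = 1.227 × 10⁻²³ kg·m/s.
λ = h/p = 5.40 × 10⁻¹¹ m = 54.0 pm.

λ = 54.0 pm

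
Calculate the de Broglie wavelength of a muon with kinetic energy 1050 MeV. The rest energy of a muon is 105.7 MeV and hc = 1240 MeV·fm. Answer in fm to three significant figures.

Total energy E = KE + m₀c² = 1050 + 105.7 = 1155.7 MeV.
(pc)² = E² − (m₀c²)² = (1155.7)² − (105.7)² = 1.324 × 10⁶ MeV², so pc = 1151 MeV.
λ = hc/(pc) = 1240 MeV·fm / 1151 MeV = 1.08 fm.

λ = 1.08 fm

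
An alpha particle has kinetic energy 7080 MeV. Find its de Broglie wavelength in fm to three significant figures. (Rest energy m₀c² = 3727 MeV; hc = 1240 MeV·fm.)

Total energy E = KE + m₀c² = 7080 + 3727 = 10807 MeV.
(pc)² = E² − (m₀c²)² = (10807)² − (3727)² = 1.029 × 10⁸ MeV², so pc = 1.014 × 10⁴ MeV.
λ = hc/(pc) = 1240 MeV·fm / 1.014 × 10⁴ MeV = 0.122 fm.

λ = 0.122 fm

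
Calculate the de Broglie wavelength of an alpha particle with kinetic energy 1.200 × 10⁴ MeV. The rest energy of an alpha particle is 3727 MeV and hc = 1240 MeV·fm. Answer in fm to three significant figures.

λ = 0.0812 fm

Total energy E = KE + m₀c² = 1.200 × 10⁴ + 3727 = 15727 MeV.
(pc)² = E² − (m₀c²)² = (15727)² − (3727)² = 2.334 × 10⁸ MeV², so pc = 1.528 × 10⁴ MeV.
λ = hc/(pc) = 1240 MeV·fm / 1.528 × 10⁴ MeV = 0.0812 fm.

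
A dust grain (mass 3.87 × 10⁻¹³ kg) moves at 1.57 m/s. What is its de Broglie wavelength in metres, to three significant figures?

λ = 1.09 × 10⁻²¹ m

p = mv = 3.87 × 10⁻¹³ × 1.57 = 6.076 × 10⁻¹³ kg·m/s.
λ = h/p = 6.626 × 10⁻³⁴ / 6.076 × 10⁻¹³ = 1.09 × 10⁻²¹ m.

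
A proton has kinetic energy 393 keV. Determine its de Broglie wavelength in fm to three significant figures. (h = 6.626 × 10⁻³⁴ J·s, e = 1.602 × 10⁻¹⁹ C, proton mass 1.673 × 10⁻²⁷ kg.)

λ = 45.7 fm

KE = 393 keV = 6.296 × 10⁻¹⁴ J.
p = √(2mKE) = √(2 × 1.673 × 10⁻²⁷ × 6.296 × 10⁻¹⁴) = 1.451 × 10⁻²⁰ kg·m/s.
λ = h/p = 6.626 × 10⁻³⁴ / 1.451 × 10⁻²⁰ = 4.57 × 10⁻¹⁴ m = 45.7 fm.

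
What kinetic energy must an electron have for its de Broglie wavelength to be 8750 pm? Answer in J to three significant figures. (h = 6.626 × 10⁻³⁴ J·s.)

KE = 3.15 × 10⁻²¹ J

p = h/λ = 6.626 × 10⁻³⁴ / 8.750 × 10⁻⁹ = 7.573 × 10⁻²⁶ kg·m/s.
KE = p²/(2m) = (7.573 × 10⁻²⁶)² / (2 × 9.109 × 10⁻³¹) = 3.148 × 10⁻²¹ J = 3.15 × 10⁻²¹ J.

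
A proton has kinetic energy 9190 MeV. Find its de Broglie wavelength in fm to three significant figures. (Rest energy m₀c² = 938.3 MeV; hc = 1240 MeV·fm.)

λ = 0.123 fm

Total energy E = KE + m₀c² = 9190 + 938.3 = 10128.3 MeV.
(pc)² = E² − (m₀c²)² = (10128.3)² − (938.3)² = 1.017 × 10⁸ MeV², so pc = 1.008 × 10⁴ MeV.
λ = hc/(pc) = 1240 MeV·fm / 1.008 × 10⁴ MeV = 0.123 fm.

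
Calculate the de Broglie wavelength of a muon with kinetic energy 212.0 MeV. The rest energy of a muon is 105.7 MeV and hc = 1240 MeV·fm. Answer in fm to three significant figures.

λ = 4.14 fm

Total energy E = KE + m₀c² = 212.0 + 105.7 = 317.7 MeV.
(pc)² = E² − (m₀c²)² = (317.7)² − (105.7)² = 8.976 × 10⁴ MeV², so pc = 299.6 MeV.
λ = hc/(pc) = 1240 MeV·fm / 299.6 MeV = 4.14 fm.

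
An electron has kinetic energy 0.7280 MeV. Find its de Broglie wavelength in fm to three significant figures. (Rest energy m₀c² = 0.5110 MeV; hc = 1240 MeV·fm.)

Total energy E = KE + m₀c² = 0.7280 + 0.5110 = 1.2390 MeV.
(pc)² = E² − (m₀c²)² = (1.2390)² − (0.5110)² = 1.274 MeV², so pc = 1.129 MeV.
λ = hc/(pc) = 1240 MeV·fm / 1.129 MeV = 1100 fm.

λ = 1100 fm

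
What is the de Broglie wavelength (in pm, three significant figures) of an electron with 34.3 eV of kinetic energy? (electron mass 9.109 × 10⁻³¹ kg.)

KE = 34.3 eV = 5.495 × 10⁻¹⁸ J.
p = √(2mKE) = √(2 × 9.109 × 10⁻³¹ × 5.495 × 10⁻¹⁸) = 3.164 × 10⁻²⁴ kg·m/s.
λ = h/p = 6.626 × 10⁻³⁴ / 3.164 × 10⁻²⁴ = 2.09 × 10⁻¹⁰ m = 209 pm.

λ = 209 pm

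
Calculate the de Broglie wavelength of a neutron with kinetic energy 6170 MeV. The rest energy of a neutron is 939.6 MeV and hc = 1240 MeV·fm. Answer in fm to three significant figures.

λ = 0.176 fm

Total energy E = KE + m₀c² = 6170 + 939.6 = 7109.6 MeV.
(pc)² = E² − (m₀c²)² = (7109.6)² − (939.6)² = 4.966 × 10⁷ MeV², so pc = 7047 MeV.
λ = hc/(pc) = 1240 MeV·fm / 7047 MeV = 0.176 fm.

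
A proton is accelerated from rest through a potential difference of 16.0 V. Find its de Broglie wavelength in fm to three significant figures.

λ = 7150 fm

KE = eV = 1.602 × 10⁻¹⁹ × 16.00 = 2.563 × 10⁻¹⁸ J.
p = √(2mKE) = √(2 × 1.673 × 10⁻²⁷ × 2.563 × 10⁻¹⁸) = 9.261 × 10⁻²³ kg·m/s.
λ = h/p = 6.626 × 10⁻³⁴ / 9.261 × 10⁻²³ = 7.15 × 10⁻¹² m = 7150 fm.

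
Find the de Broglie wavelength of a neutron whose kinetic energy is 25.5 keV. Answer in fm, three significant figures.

λ = 179 fm

KE = 25.5 keV = 4.085 × 10⁻¹⁵ J.
p = √(2mKE) = √(2 × 1.675 × 10⁻²⁷ × 4.085 × 10⁻¹⁵) = 3.699 × 10⁻²¹ kg·m/s.
λ = h/p = 6.626 × 10⁻³⁴ / 3.699 × 10⁻²¹ = 1.79 × 10⁻¹³ m = 179 fm.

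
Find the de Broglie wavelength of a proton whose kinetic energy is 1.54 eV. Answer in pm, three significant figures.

KE = 1.54 eV = 2.467 × 10⁻¹⁹ J.
p = √(2mKE) = √(2 × 1.673 × 10⁻²⁷ × 2.467 × 10⁻¹⁹) = 2.873 × 10⁻²³ kg·m/s.
λ = h/p = 6.626 × 10⁻³⁴ / 2.873 × 10⁻²³ = 2.31 × 10⁻¹¹ m = 23.1 pm.

λ = 23.1 pm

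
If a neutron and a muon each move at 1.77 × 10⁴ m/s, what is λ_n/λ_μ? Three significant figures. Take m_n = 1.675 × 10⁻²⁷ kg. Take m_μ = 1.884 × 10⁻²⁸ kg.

λ_n/λ_μ = 0.112

At fixed v, p = mv so λ = h/(mv) ∝ 1/m.
λ_n/λ_μ = m_μ/m_n = 1.884 × 10⁻²⁸/1.675 × 10⁻²⁷ = 0.112.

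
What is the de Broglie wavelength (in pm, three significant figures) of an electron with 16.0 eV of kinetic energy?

KE = 16.0 eV = 2.563 × 10⁻¹⁸ J.
p = √(2mKE) = √(2 × 9.109 × 10⁻³¹ × 2.563 × 10⁻¹⁸) = 2.161 × 10⁻²⁴ kg·m/s.
λ = h/p = 6.626 × 10⁻³⁴ / 2.161 × 10⁻²⁴ = 3.07 × 10⁻¹⁰ m = 307 pm.

λ = 307 pm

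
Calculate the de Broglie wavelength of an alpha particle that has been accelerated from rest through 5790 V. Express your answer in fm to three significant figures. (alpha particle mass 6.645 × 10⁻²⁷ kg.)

λ = 133 fm

KE = 2eV = 2 × 1.602 × 10⁻¹⁹ × 5790 = 1.855 × 10⁻¹⁵ J.
p = √(2mKE) = √(2 × 6.645 × 10⁻²⁷ × 1.855 × 10⁻¹⁵) = 4.965 × 10⁻²¹ kg·m/s.
λ = h/p = 6.626 × 10⁻³⁴ / 4.965 × 10⁻²¹ = 1.33 × 10⁻¹³ m = 133 fm.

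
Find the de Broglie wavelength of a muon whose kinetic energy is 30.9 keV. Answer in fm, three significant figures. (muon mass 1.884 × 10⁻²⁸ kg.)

KE = 30.9 keV = 4.950 × 10⁻¹⁵ J.
p = √(2mKE) = √(2 × 1.884 × 10⁻²⁸ × 4.950 × 10⁻¹⁵) = 1.366 × 10⁻²¹ kg·m/s.
λ = h/p = 6.626 × 10⁻³⁴ / 1.366 × 10⁻²¹ = 4.85 × 10⁻¹³ m = 485 fm.

λ = 485 fm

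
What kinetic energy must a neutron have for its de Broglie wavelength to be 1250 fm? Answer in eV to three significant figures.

KE = 524 eV

p = h/λ = 6.626 × 10⁻³⁴ / 1.250 × 10⁻¹² = 5.301 × 10⁻²² kg·m/s.
KE = p²/(2m) = (5.301 × 10⁻²²)² / (2 × 1.675 × 10⁻²⁷) = 8.388 × 10⁻¹⁷ J = 524 eV.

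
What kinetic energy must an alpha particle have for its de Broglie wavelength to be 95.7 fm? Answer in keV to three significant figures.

KE = 22.5 keV

p = h/λ = 6.626 × 10⁻³⁴ / 9.570 × 10⁻¹⁴ = 6.924 × 10⁻²¹ kg·m/s.
KE = p²/(2m) = (6.924 × 10⁻²¹)² / (2 × 6.645 × 10⁻²⁷) = 3.607 × 10⁻¹⁵ J = 22.5 keV.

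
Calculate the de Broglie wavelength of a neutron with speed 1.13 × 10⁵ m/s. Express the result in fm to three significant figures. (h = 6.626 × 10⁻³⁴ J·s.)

λ = 3500 fm

p = mv = 1.675 × 10⁻²⁷ × 1.13 × 10⁵ = 1.893 × 10⁻²² kg·m/s.
λ = h/p = 6.626 × 10⁻³⁴ / 1.893 × 10⁻²² = 3.50 × 10⁻¹² m = 3500 fm.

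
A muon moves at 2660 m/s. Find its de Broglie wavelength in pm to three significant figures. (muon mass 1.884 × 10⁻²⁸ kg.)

λ = 1320 pm

p = mv = 1.884 × 10⁻²⁸ × 2660 = 5.011 × 10⁻²⁵ kg·m/s.
λ = h/p = 6.626 × 10⁻³⁴ / 5.011 × 10⁻²⁵ = 1.32 × 10⁻⁹ m = 1320 pm.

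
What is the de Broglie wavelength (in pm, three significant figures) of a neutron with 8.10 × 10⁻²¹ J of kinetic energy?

p = √(2mKE) = √(2 × 1.675 × 10⁻²⁷ × 8.100 × 10⁻²¹) = 5.209 × 10⁻²⁴ kg·m/s.
λ = h/p = 6.626 × 10⁻³⁴ / 5.209 × 10⁻²⁴ = 1.27 × 10⁻¹⁰ m = 127 pm.

λ = 127 pm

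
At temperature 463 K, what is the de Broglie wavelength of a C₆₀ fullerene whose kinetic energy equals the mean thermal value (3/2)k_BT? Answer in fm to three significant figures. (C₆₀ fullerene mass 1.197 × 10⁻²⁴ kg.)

λ = 4370 fm

KE = (3/2)k_BT = 1.5 × 1.381 × 10⁻²³ × 463 = 9.591 × 10⁻²¹ J.
p = √(2mKE) = √(2 × 1.197 × 10⁻²⁴ × 9.591 × 10⁻²¹) = 1.515 × 10⁻²² kg·m/s.
λ = h/p = 4.37 × 10⁻¹² m = 4370 fm.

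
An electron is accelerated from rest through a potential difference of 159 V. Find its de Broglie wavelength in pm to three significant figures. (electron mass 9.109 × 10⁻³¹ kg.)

λ = 97.3 pm

KE = eV = 1.602 × 10⁻¹⁹ × 159.0 = 2.547 × 10⁻¹⁷ J.
p = √(2mKE) = √(2 × 9.109 × 10⁻³¹ × 2.547 × 10⁻¹⁷) = 6.812 × 10⁻²⁴ kg·m/s.
λ = h/p = 6.626 × 10⁻³⁴ / 6.812 × 10⁻²⁴ = 9.73 × 10⁻¹¹ m = 97.3 pm.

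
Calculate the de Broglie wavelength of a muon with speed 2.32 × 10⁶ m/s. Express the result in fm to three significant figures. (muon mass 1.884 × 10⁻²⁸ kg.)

p = mv = 1.884 × 10⁻²⁸ × 2.32 × 10⁶ = 4.371 × 10⁻²² kg·m/s.
λ = h/p = 6.626 × 10⁻³⁴ / 4.371 × 10⁻²² = 1.52 × 10⁻¹² m = 1520 fm.

λ = 1520 fm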